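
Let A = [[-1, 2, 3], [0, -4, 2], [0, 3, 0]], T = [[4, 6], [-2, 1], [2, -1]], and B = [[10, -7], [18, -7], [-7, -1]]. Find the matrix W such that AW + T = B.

AW = B − T = [[6, -13], [20, -8], [-9, 0]].
A is on the left of W, so left-multiply by A⁻¹: W = A⁻¹(B − T).
det A = 6; the adjugate gives A⁻¹ = [[-1, 3/2, 8/3], [0, 0, 1/3], [0, 1/2, 2/3]].
W = A⁻¹(B − T) = [[0, 1], [-3, 0], [4, -4]].

W = [[0, 1], [-3, 0], [4, -4]]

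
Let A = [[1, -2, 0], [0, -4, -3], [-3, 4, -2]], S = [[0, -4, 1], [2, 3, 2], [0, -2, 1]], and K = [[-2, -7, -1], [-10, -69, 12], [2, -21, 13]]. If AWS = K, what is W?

Isolating W: multiply by A⁻¹ from the left and S⁻¹ from the right, so W = A⁻¹KS⁻¹.
det A = 2, so A⁻¹ = [[10, -2, 3], [9/2, -1, 3/2], [-6, 1, -2]].
det S = 4, so S⁻¹ = [[7/4, 1/2, -11/4], [-1/2, 0, 1/2], [-1, 0, 2]].
A⁻¹K = [[6, 5, 5], [4, 6, 3], [-2, 15, -8]].
W = (A⁻¹K)S⁻¹ = [[3, 3, -4], [1, 2, -2], [-3, -1, -3]].

W = [[3, 3, -4], [1, 2, -2], [-3, -1, -3]]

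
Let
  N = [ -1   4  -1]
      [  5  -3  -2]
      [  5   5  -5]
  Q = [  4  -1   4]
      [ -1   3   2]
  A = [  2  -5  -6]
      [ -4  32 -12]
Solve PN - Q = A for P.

PN = A + Q = [[6, -6, -2], [-5, 35, -10]].
Since N sits to the right of P, P = (A + Q)N⁻¹.
det N = -5; the adjugate gives N⁻¹ = [[-5, -3, 11/5], [-3, -2, 7/5], [-8, -5, 17/5]].
P = (A + Q)N⁻¹ = [[4, 4, -2], [0, -5, 4]].

P = [[4, 4, -2], [0, -5, 4]]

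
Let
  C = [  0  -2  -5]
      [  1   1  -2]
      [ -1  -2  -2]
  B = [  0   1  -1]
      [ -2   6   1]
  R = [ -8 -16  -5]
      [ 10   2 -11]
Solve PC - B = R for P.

PC = R + B = [[-8, -15, -6], [8, 8, -10]].
Right-multiplying both sides by C⁻¹ gives P = (R + B)C⁻¹.
det C = -3; the adjugate gives C⁻¹ = [[2, -2, -3], [-4/3, 5/3, 5/3], [1/3, -2/3, -2/3]].
P = (R + B)C⁻¹ = [[2, -5, 3], [2, 4, -4]].

P = [[2, -5, 3], [2, 4, -4]]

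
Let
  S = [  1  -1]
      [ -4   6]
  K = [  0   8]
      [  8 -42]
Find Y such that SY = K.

S is on the left of Y, so left-multiply by S⁻¹: Y = S⁻¹K.
det S = 2; the adjugate gives S⁻¹ = [[3, 1/2], [2, 1/2]].
Y = S⁻¹K = [[3, 1/2], [2, 1/2]] · [[0, 8], [8, -42]] = [[4, 3], [4, -5]].

Y = [[4, 3], [4, -5]]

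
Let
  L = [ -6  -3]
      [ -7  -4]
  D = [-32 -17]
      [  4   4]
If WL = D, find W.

L is on the right of W, so right-multiply by L⁻¹: W = DL⁻¹.
det L = 3, so L⁻¹ = [[-4/3, 1], [7/3, -2]].
W = DL⁻¹ = [[-32, -17], [4, 4]] · [[-4/3, 1], [7/3, -2]] = [[3, 2], [4, -4]].

W = [[3, 2], [4, -4]]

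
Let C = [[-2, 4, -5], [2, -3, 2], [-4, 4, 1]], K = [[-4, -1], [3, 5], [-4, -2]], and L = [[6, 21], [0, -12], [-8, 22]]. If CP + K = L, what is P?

CP = L − K = [[10, 22], [-3, -17], [-4, 24]].
Left-multiplying both sides by C⁻¹ gives P = C⁻¹(L − K).
det C = 2; the adjugate gives C⁻¹ = [[-11/2, -12, -7/2], [-5, -11, -3], [-2, -4, -1]].
P = C⁻¹(L − K) = [[-5, -1], [-5, 5], [-4, 0]].

P = [[-5, -1], [-5, 5], [-4, 0]]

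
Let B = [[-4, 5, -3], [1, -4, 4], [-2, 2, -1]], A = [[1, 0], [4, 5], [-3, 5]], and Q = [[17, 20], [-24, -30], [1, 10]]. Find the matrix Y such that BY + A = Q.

Y = [[4, 5], [4, 5], [-4, -5]]

BY = Q − A = [[16, 20], [-28, -35], [4, 5]].
B is on the left of Y, so left-multiply by B⁻¹: Y = B⁻¹(Q − A).
det B = -1; the adjugate gives B⁻¹ = [[4, 1, -8], [7, 2, -13], [6, 2, -11]].
Y = B⁻¹(Q − A) = [[4, 5], [4, 5], [-4, -5]].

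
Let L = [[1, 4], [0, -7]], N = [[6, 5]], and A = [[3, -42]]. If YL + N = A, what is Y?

Y = [[-3, 5]]

YL = A − N = [[-3, -47]].
Since L sits to the right of Y, Y = (A − N)L⁻¹.
det L = -7; the adjugate gives L⁻¹ = [[1, 4/7], [0, -1/7]].
Y = (A − N)L⁻¹ = [[-3, 5]].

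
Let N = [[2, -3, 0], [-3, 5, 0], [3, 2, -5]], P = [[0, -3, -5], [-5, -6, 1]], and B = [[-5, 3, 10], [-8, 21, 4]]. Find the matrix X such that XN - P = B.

X = [[-4, -2, -1], [1, 4, -1]]

XN = B + P = [[-5, 0, 5], [-13, 15, 5]].
Since N sits to the right of X, X = (B + P)N⁻¹.
det N = -5; the adjugate gives N⁻¹ = [[5, 3, 0], [3, 2, 0], [21/5, 13/5, -1/5]].
X = (B + P)N⁻¹ = [[-4, -2, -1], [1, 4, -1]].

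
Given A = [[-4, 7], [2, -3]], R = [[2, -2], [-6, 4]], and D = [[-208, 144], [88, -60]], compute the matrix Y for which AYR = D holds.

Left-multiply by A⁻¹ and right-multiply by R⁻¹: Y = A⁻¹DR⁻¹.
det A = -2; the adjugate gives A⁻¹ = [[3/2, 7/2], [1, 2]].
R has determinant -4; R⁻¹ = [[-1, -1/2], [-3/2, -1/2]].
A⁻¹D = [[-4, 6], [-32, 24]].
Y = (A⁻¹D)R⁻¹ = [[-5, -1], [-4, 4]].

Y = [[-5, -1], [-4, 4]]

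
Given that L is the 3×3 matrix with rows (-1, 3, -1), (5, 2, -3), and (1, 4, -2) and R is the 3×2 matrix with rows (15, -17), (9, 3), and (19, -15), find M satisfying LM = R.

M = [[-1, 5], [4, -2], [-2, 6]]

L is on the left of M, so left-multiply by L⁻¹: M = L⁻¹R.
det L = -5; the adjugate gives L⁻¹ = [[-8/5, -2/5, 7/5], [-7/5, -3/5, 8/5], [-18/5, -7/5, 17/5]].
M = L⁻¹R = [[-8/5, -2/5, 7/5], [-7/5, -3/5, 8/5], [-18/5, -7/5, 17/5]] · [[15, -17], [9, 3], [19, -15]] = [[-1, 5], [4, -2], [-2, 6]].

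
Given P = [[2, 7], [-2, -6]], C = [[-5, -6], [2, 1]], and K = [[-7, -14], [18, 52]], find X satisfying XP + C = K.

X = [[-2, -1], [3, -5]]

XP = K − C = [[-2, -8], [16, 51]].
P is on the right of X, so right-multiply by P⁻¹: X = (K − C)P⁻¹.
P has determinant 2; P⁻¹ = [[-3, -7/2], [1, 1]].
X = (K − C)P⁻¹ = [[-2, -1], [3, -5]].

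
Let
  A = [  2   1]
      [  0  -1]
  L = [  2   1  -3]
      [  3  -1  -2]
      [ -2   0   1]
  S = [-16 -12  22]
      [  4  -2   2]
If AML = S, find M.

Left-multiply by A⁻¹ and right-multiply by L⁻¹: M = A⁻¹SL⁻¹.
A has determinant -2; A⁻¹ = [[1/2, 1/2], [0, -1]].
det L = 5, so L⁻¹ = [[-1/5, -1/5, -1], [1/5, -4/5, -1], [-2/5, -2/5, -1]].
A⁻¹S = [[-6, -7, 12], [-4, 2, -2]].
M = (A⁻¹S)L⁻¹ = [[-5, 2, 1], [2, 0, 4]].

M = [[-5, 2, 1], [2, 0, 4]]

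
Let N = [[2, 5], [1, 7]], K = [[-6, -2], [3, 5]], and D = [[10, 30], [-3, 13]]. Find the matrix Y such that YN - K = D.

Y = [[0, 4], [-2, 4]]

YN = D + K = [[4, 28], [0, 18]].
Since N sits to the right of Y, Y = (D + K)N⁻¹.
det N = 9, so N⁻¹ = [[7/9, -5/9], [-1/9, 2/9]].
Y = (D + K)N⁻¹ = [[0, 4], [-2, 4]].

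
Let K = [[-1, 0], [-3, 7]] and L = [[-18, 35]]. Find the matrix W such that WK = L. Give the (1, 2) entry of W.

5

Since K sits to the right of W, W = LK⁻¹.
K has determinant -7; K⁻¹ = [[-1, 0], [-3/7, 1/7]].
W = LK⁻¹ = [[-18, 35]] · [[-1, 0], [-3/7, 1/7]] = [[3, 5]].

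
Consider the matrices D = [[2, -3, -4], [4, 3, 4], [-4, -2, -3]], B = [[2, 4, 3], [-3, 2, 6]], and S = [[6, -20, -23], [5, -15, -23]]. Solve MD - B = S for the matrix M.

MD = S + B = [[8, -16, -20], [2, -13, -17]].
D is on the right of M, so right-multiply by D⁻¹: M = (S + B)D⁻¹.
det D = -6, so D⁻¹ = [[1/6, 1/6, 0], [2/3, 11/3, 4], [-2/3, -8/3, -3]].
M = (S + B)D⁻¹ = [[4, -4, -4], [3, -2, -1]].

M = [[4, -4, -4], [3, -2, -1]]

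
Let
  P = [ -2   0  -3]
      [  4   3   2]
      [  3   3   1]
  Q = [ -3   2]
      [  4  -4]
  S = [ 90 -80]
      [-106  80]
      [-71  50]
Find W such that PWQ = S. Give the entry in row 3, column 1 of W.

0

Left-multiply by P⁻¹ and right-multiply by Q⁻¹: W = P⁻¹SQ⁻¹.
det P = -3; the adjugate gives P⁻¹ = [[1, 3, -3], [-2/3, -7/3, 8/3], [-1, -2, 2]].
det Q = 4; the adjugate gives Q⁻¹ = [[-1, -1/2], [-1, -3/4]].
P⁻¹S = [[-15, 10], [-2, 0], [-20, 20]].
W = (P⁻¹S)Q⁻¹ = [[5, 0], [2, 1], [0, -5]].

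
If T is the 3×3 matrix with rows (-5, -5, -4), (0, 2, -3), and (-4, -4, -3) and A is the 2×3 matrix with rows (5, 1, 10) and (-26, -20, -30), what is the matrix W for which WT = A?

W = [[-1, -2, 0], [6, 3, -1]]

Since T sits to the right of W, W = AT⁻¹.
det T = -2, so T⁻¹ = [[9, -1/2, -23/2], [-6, 1/2, 15/2], [-4, 0, 5]].
W = AT⁻¹ = [[5, 1, 10], [-26, -20, -30]] · [[9, -1/2, -23/2], [-6, 1/2, 15/2], [-4, 0, 5]] = [[-1, -2, 0], [6, 3, -1]].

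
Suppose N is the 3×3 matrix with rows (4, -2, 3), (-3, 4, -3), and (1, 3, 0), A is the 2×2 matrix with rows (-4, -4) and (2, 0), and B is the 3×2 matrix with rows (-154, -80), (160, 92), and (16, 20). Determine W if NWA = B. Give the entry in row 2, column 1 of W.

W = N⁻¹BA⁻¹ (apply N⁻¹ on the left and A⁻¹ on the right).
det N = 3, so N⁻¹ = [[3, 3, -2], [-1, -1, 1], [-13/3, -14/3, 10/3]].
det A = 8, so A⁻¹ = [[0, 1/2], [-1/4, -1/2]].
N⁻¹B = [[-14, -4], [10, 8], [-26, -16]].
W = (N⁻¹B)A⁻¹ = [[1, -5], [-2, 1], [4, -5]].

-2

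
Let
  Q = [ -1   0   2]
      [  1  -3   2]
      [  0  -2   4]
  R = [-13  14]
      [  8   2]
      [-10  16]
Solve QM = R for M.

Q is on the left of M, so left-multiply by Q⁻¹: M = Q⁻¹R.
Q has determinant 4; Q⁻¹ = [[-2, -1, 3/2], [-1, -1, 1], [-1/2, -1/2, 3/4]].
M = Q⁻¹R = [[-2, -1, 3/2], [-1, -1, 1], [-1/2, -1/2, 3/4]] · [[-13, 14], [8, 2], [-10, 16]] = [[3, -6], [-5, 0], [-5, 4]].

M = [[3, -6], [-5, 0], [-5, 4]]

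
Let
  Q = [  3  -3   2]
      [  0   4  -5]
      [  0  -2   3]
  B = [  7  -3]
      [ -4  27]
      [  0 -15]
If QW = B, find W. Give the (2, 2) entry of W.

3

Q is on the left of W, so left-multiply by Q⁻¹: W = Q⁻¹B.
det Q = 6; the adjugate gives Q⁻¹ = [[1/3, 5/6, 7/6], [0, 3/2, 5/2], [0, 1, 2]].
W = Q⁻¹B = [[1/3, 5/6, 7/6], [0, 3/2, 5/2], [0, 1, 2]] · [[7, -3], [-4, 27], [0, -15]] = [[-1, 4], [-6, 3], [-4, -3]].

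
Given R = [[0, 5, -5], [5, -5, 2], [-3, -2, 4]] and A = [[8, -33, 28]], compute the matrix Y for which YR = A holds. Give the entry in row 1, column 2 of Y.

1

R is on the right of Y, so right-multiply by R⁻¹: Y = AR⁻¹.
det R = -5; the adjugate gives R⁻¹ = [[16/5, 2, 3], [26/5, 3, 5], [5, 3, 5]].
Y = AR⁻¹ = [[8, -33, 28]] · [[16/5, 2, 3], [26/5, 3, 5], [5, 3, 5]] = [[-6, 1, -1]].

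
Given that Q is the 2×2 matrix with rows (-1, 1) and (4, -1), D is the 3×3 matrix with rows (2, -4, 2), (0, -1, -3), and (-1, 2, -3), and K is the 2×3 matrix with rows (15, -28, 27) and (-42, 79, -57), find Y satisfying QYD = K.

Y = [[-5, 1, -1], [1, -1, -4]]

Left-multiply by Q⁻¹ and right-multiply by D⁻¹: Y = Q⁻¹KD⁻¹.
det Q = -3, so Q⁻¹ = [[1/3, 1/3], [4/3, 1/3]].
det D = 4; the adjugate gives D⁻¹ = [[9/4, -2, 7/2], [3/4, -1, 3/2], [-1/4, 0, -1/2]].
Q⁻¹K = [[-9, 17, -10], [6, -11, 17]].
Y = (Q⁻¹K)D⁻¹ = [[-5, 1, -1], [1, -1, -4]].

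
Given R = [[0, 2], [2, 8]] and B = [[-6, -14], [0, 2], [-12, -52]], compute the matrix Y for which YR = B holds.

Y = [[5, -3], [1, 0], [-2, -6]]

Right-multiplying both sides by R⁻¹ gives Y = BR⁻¹.
det R = -4, so R⁻¹ = [[-2, 1/2], [1/2, 0]].
Y = BR⁻¹ = [[-6, -14], [0, 2], [-12, -52]] · [[-2, 1/2], [1/2, 0]] = [[5, -3], [1, 0], [-2, -6]].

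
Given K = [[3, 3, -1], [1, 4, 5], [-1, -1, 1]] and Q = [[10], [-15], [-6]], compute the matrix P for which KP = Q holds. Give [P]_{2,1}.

Since K multiplies P on the left, P = K⁻¹Q.
det K = 6, so K⁻¹ = [[3/2, -1/3, 19/6], [-1, 1/3, -8/3], [1/2, 0, 3/2]].
P = K⁻¹Q = [[3/2, -1/3, 19/6], [-1, 1/3, -8/3], [1/2, 0, 3/2]] · [[10], [-15], [-6]] = [[1], [1], [-4]].

1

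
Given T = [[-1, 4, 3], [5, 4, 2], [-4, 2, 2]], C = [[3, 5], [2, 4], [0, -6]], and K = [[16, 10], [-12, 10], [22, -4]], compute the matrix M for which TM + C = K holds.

TM = K − C = [[13, 5], [-14, 6], [22, 2]].
Left-multiplying both sides by T⁻¹ gives M = T⁻¹(K − C).
det T = 2, so T⁻¹ = [[2, -1, -2], [-9, 5, 17/2], [13, -7, -12]].
M = T⁻¹(K − C) = [[-4, 0], [0, 2], [3, -1]].

M = [[-4, 0], [0, 2], [3, -1]]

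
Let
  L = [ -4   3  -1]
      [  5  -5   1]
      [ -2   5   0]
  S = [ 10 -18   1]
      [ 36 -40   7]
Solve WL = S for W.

W = [[-1, 0, -3], [-5, 2, -3]]

L is on the right of W, so right-multiply by L⁻¹: W = SL⁻¹.
L has determinant -1; L⁻¹ = [[5, 5, 2], [2, 2, 1], [-15, -14, -5]].
W = SL⁻¹ = [[10, -18, 1], [36, -40, 7]] · [[5, 5, 2], [2, 2, 1], [-15, -14, -5]] = [[-1, 0, -3], [-5, 2, -3]].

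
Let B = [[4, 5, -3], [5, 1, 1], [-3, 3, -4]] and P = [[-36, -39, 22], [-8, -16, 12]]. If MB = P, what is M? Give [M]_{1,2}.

-5

Since B sits to the right of M, M = PB⁻¹.
B has determinant 3; B⁻¹ = [[-7/3, 11/3, 8/3], [17/3, -25/3, -19/3], [6, -9, -7]].
M = PB⁻¹ = [[-36, -39, 22], [-8, -16, 12]] · [[-7/3, 11/3, 8/3], [17/3, -25/3, -19/3], [6, -9, -7]] = [[-5, -5, -3], [0, -4, -4]].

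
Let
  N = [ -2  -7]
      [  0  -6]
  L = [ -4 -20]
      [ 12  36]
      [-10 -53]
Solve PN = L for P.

P = [[2, 1], [-6, 1], [5, 3]]

N is on the right of P, so right-multiply by N⁻¹: P = LN⁻¹.
N has determinant 12; N⁻¹ = [[-1/2, 7/12], [0, -1/6]].
P = LN⁻¹ = [[-4, -20], [12, 36], [-10, -53]] · [[-1/2, 7/12], [0, -1/6]] = [[2, 1], [-6, 1], [5, 3]].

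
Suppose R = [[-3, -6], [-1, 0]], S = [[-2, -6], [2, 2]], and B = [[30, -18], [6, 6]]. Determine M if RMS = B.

M = R⁻¹BS⁻¹ (apply R⁻¹ on the left and S⁻¹ on the right).
R has determinant -6; R⁻¹ = [[0, -1], [-1/6, 1/2]].
det S = 8, so S⁻¹ = [[1/4, 3/4], [-1/4, -1/4]].
R⁻¹B = [[-6, -6], [-2, 6]].
M = (R⁻¹B)S⁻¹ = [[0, -3], [-2, -3]].

M = [[0, -3], [-2, -3]]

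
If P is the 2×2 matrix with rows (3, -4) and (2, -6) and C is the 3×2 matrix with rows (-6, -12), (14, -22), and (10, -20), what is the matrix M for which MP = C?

M = [[-6, 6], [4, 1], [2, 2]]

Right-multiplying both sides by P⁻¹ gives M = CP⁻¹.
det P = -10; the adjugate gives P⁻¹ = [[3/5, -2/5], [1/5, -3/10]].
M = CP⁻¹ = [[-6, -12], [14, -22], [10, -20]] · [[3/5, -2/5], [1/5, -3/10]] = [[-6, 6], [4, 1], [2, 2]].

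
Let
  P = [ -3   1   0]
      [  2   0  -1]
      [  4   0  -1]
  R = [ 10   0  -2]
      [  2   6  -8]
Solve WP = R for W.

Right-multiplying both sides by P⁻¹ gives W = RP⁻¹.
P has determinant -2; P⁻¹ = [[0, -1/2, 1/2], [1, -3/2, 3/2], [0, -2, 1]].
W = RP⁻¹ = [[10, 0, -2], [2, 6, -8]] · [[0, -1/2, 1/2], [1, -3/2, 3/2], [0, -2, 1]] = [[0, -1, 3], [6, 6, 2]].

W = [[0, -1, 3], [6, 6, 2]]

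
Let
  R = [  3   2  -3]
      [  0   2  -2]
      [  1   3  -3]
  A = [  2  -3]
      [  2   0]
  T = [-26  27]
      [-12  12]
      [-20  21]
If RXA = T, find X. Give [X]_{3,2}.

X = R⁻¹TA⁻¹ (apply R⁻¹ on the left and A⁻¹ on the right).
det R = 2, so R⁻¹ = [[0, -3/2, 1], [-1, -3, 3], [-1, -7/2, 3]].
A has determinant 6; A⁻¹ = [[0, 1/2], [-1/3, 1/3]].
R⁻¹T = [[-2, 3], [2, 0], [8, -6]].
X = (R⁻¹T)A⁻¹ = [[-1, 0], [0, 1], [2, 2]].

2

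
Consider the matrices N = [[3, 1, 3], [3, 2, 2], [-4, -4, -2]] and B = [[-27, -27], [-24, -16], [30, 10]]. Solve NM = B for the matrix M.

M = [[-6, -6], [0, 6], [-3, -5]]

Since N multiplies M on the left, M = N⁻¹B.
N has determinant -2; N⁻¹ = [[-2, 5, 2], [1, -3, -3/2], [2, -4, -3/2]].
M = N⁻¹B = [[-2, 5, 2], [1, -3, -3/2], [2, -4, -3/2]] · [[-27, -27], [-24, -16], [30, 10]] = [[-6, -6], [0, 6], [-3, -5]].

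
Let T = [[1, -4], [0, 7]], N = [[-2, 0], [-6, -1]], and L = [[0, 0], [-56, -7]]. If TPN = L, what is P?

P = [[4, 4], [1, 1]]

Isolating P: multiply by T⁻¹ from the left and N⁻¹ from the right, so P = T⁻¹LN⁻¹.
det T = 7, so T⁻¹ = [[1, 4/7], [0, 1/7]].
det N = 2; the adjugate gives N⁻¹ = [[-1/2, 0], [3, -1]].
T⁻¹L = [[-32, -4], [-8, -1]].
P = (T⁻¹L)N⁻¹ = [[4, 4], [1, 1]].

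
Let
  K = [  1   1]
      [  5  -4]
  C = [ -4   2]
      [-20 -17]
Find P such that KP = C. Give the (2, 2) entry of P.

3

Since K multiplies P on the left, P = K⁻¹C.
K has determinant -9; K⁻¹ = [[4/9, 1/9], [5/9, -1/9]].
P = K⁻¹C = [[4/9, 1/9], [5/9, -1/9]] · [[-4, 2], [-20, -17]] = [[-4, -1], [0, 3]].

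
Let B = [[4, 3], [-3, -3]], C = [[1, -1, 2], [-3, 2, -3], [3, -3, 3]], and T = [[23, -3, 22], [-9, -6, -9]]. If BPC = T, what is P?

P = [[-1, -5, 0], [1, 0, -4]]

Isolating P: multiply by B⁻¹ from the left and C⁻¹ from the right, so P = B⁻¹TC⁻¹.
B has determinant -3; B⁻¹ = [[1, 1], [-1, -4/3]].
det C = 3; the adjugate gives C⁻¹ = [[-1, -1, -1/3], [0, -1, -1], [1, 0, -1/3]].
B⁻¹T = [[14, -9, 13], [-11, 11, -10]].
P = (B⁻¹T)C⁻¹ = [[-1, -5, 0], [1, 0, -4]].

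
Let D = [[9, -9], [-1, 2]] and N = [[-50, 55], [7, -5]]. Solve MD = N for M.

Since D sits to the right of M, M = ND⁻¹.
D has determinant 9; D⁻¹ = [[2/9, 1], [1/9, 1]].
M = ND⁻¹ = [[-50, 55], [7, -5]] · [[2/9, 1], [1/9, 1]] = [[-5, 5], [1, 2]].

M = [[-5, 5], [1, 2]]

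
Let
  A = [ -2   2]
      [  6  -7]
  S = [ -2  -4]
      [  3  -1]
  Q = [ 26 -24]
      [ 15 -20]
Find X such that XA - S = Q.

X = [[0, 4], [0, 3]]

XA = Q + S = [[24, -28], [18, -21]].
A is on the right of X, so right-multiply by A⁻¹: X = (Q + S)A⁻¹.
A has determinant 2; A⁻¹ = [[-7/2, -1], [-3, -1]].
X = (Q + S)A⁻¹ = [[0, 4], [0, 3]].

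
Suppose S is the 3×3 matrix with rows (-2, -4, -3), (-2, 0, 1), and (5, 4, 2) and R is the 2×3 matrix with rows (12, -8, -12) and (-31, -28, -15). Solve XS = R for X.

Right-multiplying both sides by S⁻¹ gives X = RS⁻¹.
det S = -4, so S⁻¹ = [[1, 1, 1], [-9/4, -11/4, -2], [2, 3, 2]].
X = RS⁻¹ = [[12, -8, -12], [-31, -28, -15]] · [[1, 1, 1], [-9/4, -11/4, -2], [2, 3, 2]] = [[6, -2, 4], [2, 1, -5]].

X = [[6, -2, 4], [2, 1, -5]]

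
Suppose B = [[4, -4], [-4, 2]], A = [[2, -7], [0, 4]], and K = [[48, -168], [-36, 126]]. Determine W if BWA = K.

W = [[3, 0], [-3, 0]]

W = B⁻¹KA⁻¹ (apply B⁻¹ on the left and A⁻¹ on the right).
B has determinant -8; B⁻¹ = [[-1/4, -1/2], [-1/2, -1/2]].
det A = 8; the adjugate gives A⁻¹ = [[1/2, 7/8], [0, 1/4]].
B⁻¹K = [[6, -21], [-6, 21]].
W = (B⁻¹K)A⁻¹ = [[3, 0], [-3, 0]].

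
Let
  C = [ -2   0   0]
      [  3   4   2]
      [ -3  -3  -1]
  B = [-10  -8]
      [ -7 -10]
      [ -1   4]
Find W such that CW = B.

W = [[5, 4], [-3, -5], [-5, -1]]

Left-multiplying both sides by C⁻¹ gives W = C⁻¹B.
C has determinant -4; C⁻¹ = [[-1/2, 0, 0], [3/4, -1/2, -1], [-3/4, 3/2, 2]].
W = C⁻¹B = [[-1/2, 0, 0], [3/4, -1/2, -1], [-3/4, 3/2, 2]] · [[-10, -8], [-7, -10], [-1, 4]] = [[5, 4], [-3, -5], [-5, -1]].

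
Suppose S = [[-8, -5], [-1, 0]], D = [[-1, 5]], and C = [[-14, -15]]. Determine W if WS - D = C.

W = [[2, -1]]

WS = C + D = [[-15, -10]].
Right-multiplying both sides by S⁻¹ gives W = (C + D)S⁻¹.
S has determinant -5; S⁻¹ = [[0, -1], [-1/5, 8/5]].
W = (C + D)S⁻¹ = [[2, -1]].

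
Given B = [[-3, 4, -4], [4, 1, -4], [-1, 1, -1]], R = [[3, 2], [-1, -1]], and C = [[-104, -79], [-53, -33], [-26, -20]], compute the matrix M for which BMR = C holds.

Isolating M: multiply by B⁻¹ from the left and R⁻¹ from the right, so M = B⁻¹CR⁻¹.
B has determinant 3; B⁻¹ = [[1, 0, -4], [8/3, -1/3, -28/3], [5/3, -1/3, -19/3]].
R has determinant -1; R⁻¹ = [[1, 2], [-1, -3]].
B⁻¹C = [[0, 1], [-17, -13], [9, 6]].
M = (B⁻¹C)R⁻¹ = [[-1, -3], [-4, 5], [3, 0]].

M = [[-1, -3], [-4, 5], [3, 0]]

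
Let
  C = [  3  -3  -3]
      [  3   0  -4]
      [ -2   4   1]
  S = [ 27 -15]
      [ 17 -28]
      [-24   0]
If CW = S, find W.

W = [[3, -4], [-4, -3], [-2, 4]]

C is on the left of W, so left-multiply by C⁻¹: W = C⁻¹S.
det C = -3; the adjugate gives C⁻¹ = [[-16/3, 3, -4], [-5/3, 1, -1], [-4, 2, -3]].
W = C⁻¹S = [[-16/3, 3, -4], [-5/3, 1, -1], [-4, 2, -3]] · [[27, -15], [17, -28], [-24, 0]] = [[3, -4], [-4, -3], [-2, 4]].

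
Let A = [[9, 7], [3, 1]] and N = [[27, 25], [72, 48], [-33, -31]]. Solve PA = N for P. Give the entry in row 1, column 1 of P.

4

A is on the right of P, so right-multiply by A⁻¹: P = NA⁻¹.
det A = -12, so A⁻¹ = [[-1/12, 7/12], [1/4, -3/4]].
P = NA⁻¹ = [[27, 25], [72, 48], [-33, -31]] · [[-1/12, 7/12], [1/4, -3/4]] = [[4, -3], [6, 6], [-5, 4]].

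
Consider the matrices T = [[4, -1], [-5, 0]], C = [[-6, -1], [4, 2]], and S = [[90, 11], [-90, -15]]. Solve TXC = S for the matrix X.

Isolating X: multiply by T⁻¹ from the left and C⁻¹ from the right, so X = T⁻¹SC⁻¹.
det T = -5, so T⁻¹ = [[0, -1/5], [-1, -4/5]].
C has determinant -8; C⁻¹ = [[-1/4, -1/8], [1/2, 3/4]].
T⁻¹S = [[18, 3], [-18, 1]].
X = (T⁻¹S)C⁻¹ = [[-3, 0], [5, 3]].

X = [[-3, 0], [5, 3]]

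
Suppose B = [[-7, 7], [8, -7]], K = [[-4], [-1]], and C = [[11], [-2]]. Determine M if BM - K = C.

M = [[4], [5]]

BM = C + K = [[7], [-3]].
Left-multiplying both sides by B⁻¹ gives M = B⁻¹(C + K).
det B = -7; the adjugate gives B⁻¹ = [[1, 1], [8/7, 1]].
M = B⁻¹(C + K) = [[4], [5]].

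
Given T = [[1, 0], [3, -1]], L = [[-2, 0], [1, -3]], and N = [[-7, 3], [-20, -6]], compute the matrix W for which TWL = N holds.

W = [[3, -1], [-2, -5]]

W = T⁻¹NL⁻¹ (apply T⁻¹ on the left and L⁻¹ on the right).
T has determinant -1; T⁻¹ = [[1, 0], [3, -1]].
det L = 6, so L⁻¹ = [[-1/2, 0], [-1/6, -1/3]].
T⁻¹N = [[-7, 3], [-1, 15]].
W = (T⁻¹N)L⁻¹ = [[3, -1], [-2, -5]].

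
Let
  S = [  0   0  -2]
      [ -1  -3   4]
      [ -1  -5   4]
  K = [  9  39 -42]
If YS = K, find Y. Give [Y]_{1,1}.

3

S is on the right of Y, so right-multiply by S⁻¹: Y = KS⁻¹.
det S = -4; the adjugate gives S⁻¹ = [[-2, -5/2, 3/2], [0, 1/2, -1/2], [-1/2, 0, 0]].
Y = KS⁻¹ = [[9, 39, -42]] · [[-2, -5/2, 3/2], [0, 1/2, -1/2], [-1/2, 0, 0]] = [[3, -3, -6]].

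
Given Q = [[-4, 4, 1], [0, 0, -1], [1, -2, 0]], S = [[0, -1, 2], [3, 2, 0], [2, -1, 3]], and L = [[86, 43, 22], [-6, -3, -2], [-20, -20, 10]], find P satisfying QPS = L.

P = [[-4, -4, -4], [-3, 2, -3], [1, 2, 0]]

Left-multiply by Q⁻¹ and right-multiply by S⁻¹: P = Q⁻¹LS⁻¹.
Q has determinant 4; Q⁻¹ = [[-1/2, -1/2, -1], [-1/4, -1/4, -1], [0, -1, 0]].
det S = -5, so S⁻¹ = [[-6/5, -1/5, 4/5], [9/5, 4/5, -6/5], [7/5, 2/5, -3/5]].
Q⁻¹L = [[-20, 0, -20], [0, 10, -15], [6, 3, 2]].
P = (Q⁻¹L)S⁻¹ = [[-4, -4, -4], [-3, 2, -3], [1, 2, 0]].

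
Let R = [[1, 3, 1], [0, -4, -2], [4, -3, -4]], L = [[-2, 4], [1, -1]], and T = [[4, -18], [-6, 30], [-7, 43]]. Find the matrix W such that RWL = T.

W = [[1, 2], [-2, -3], [-2, -3]]

W = R⁻¹TL⁻¹ (apply R⁻¹ on the left and L⁻¹ on the right).
det R = 2, so R⁻¹ = [[5, 9/2, -1], [-4, -4, 1], [8, 15/2, -2]].
det L = -2; the adjugate gives L⁻¹ = [[1/2, 2], [1/2, 1]].
R⁻¹T = [[0, 2], [1, -5], [1, -5]].
W = (R⁻¹T)L⁻¹ = [[1, 2], [-2, -3], [-2, -3]].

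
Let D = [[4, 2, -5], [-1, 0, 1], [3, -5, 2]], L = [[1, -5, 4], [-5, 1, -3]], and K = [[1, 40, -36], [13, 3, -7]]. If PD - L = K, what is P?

P = [[5, 3, -5], [2, 0, 0]]

PD = K + L = [[2, 35, -32], [8, 4, -10]].
D is on the right of P, so right-multiply by D⁻¹: P = (K + L)D⁻¹.
D has determinant 5; D⁻¹ = [[1, 21/5, 2/5], [1, 23/5, 1/5], [1, 26/5, 2/5]].
P = (K + L)D⁻¹ = [[5, 3, -5], [2, 0, 0]].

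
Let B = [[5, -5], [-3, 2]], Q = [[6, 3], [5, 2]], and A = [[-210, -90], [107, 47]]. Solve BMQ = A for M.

M = [[-3, -1], [-1, 5]]

Isolating M: multiply by B⁻¹ from the left and Q⁻¹ from the right, so M = B⁻¹AQ⁻¹.
B has determinant -5; B⁻¹ = [[-2/5, -1], [-3/5, -1]].
det Q = -3; the adjugate gives Q⁻¹ = [[-2/3, 1], [5/3, -2]].
B⁻¹A = [[-23, -11], [19, 7]].
M = (B⁻¹A)Q⁻¹ = [[-3, -1], [-1, 5]].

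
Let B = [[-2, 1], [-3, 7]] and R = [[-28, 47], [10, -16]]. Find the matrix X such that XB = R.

Right-multiplying both sides by B⁻¹ gives X = RB⁻¹.
B has determinant -11; B⁻¹ = [[-7/11, 1/11], [-3/11, 2/11]].
X = RB⁻¹ = [[-28, 47], [10, -16]] · [[-7/11, 1/11], [-3/11, 2/11]] = [[5, 6], [-2, -2]].

X = [[5, 6], [-2, -2]]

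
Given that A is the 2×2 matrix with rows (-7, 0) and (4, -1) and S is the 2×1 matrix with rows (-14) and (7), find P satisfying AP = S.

P = [[2], [1]]

Left-multiplying both sides by A⁻¹ gives P = A⁻¹S.
det A = 7, so A⁻¹ = [[-1/7, 0], [-4/7, -1]].
P = A⁻¹S = [[-1/7, 0], [-4/7, -1]] · [[-14], [7]] = [[2], [1]].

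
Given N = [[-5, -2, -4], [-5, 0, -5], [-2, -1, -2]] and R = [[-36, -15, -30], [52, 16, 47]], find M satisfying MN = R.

N is on the right of M, so right-multiply by N⁻¹: M = RN⁻¹.
det N = 5, so N⁻¹ = [[-1, 0, 2], [0, 2/5, -1], [1, -1/5, -2]].
M = RN⁻¹ = [[-36, -15, -30], [52, 16, 47]] · [[-1, 0, 2], [0, 2/5, -1], [1, -1/5, -2]] = [[6, 0, 3], [-5, -3, -6]].

M = [[6, 0, 3], [-5, -3, -6]]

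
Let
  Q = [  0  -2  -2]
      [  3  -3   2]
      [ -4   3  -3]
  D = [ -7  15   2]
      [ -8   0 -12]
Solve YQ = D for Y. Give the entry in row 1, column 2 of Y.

-5

Since Q sits to the right of Y, Y = DQ⁻¹.
det Q = 4, so Q⁻¹ = [[3/4, -3, -5/2], [1/4, -2, -3/2], [-3/4, 2, 3/2]].
Y = DQ⁻¹ = [[-7, 15, 2], [-8, 0, -12]] · [[3/4, -3, -5/2], [1/4, -2, -3/2], [-3/4, 2, 3/2]] = [[-3, -5, -2], [3, 0, 2]].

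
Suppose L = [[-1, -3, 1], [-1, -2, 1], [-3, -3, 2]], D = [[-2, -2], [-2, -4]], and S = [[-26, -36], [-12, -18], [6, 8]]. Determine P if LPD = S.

Isolating P: multiply by L⁻¹ from the left and D⁻¹ from the right, so P = L⁻¹SD⁻¹.
det L = 1, so L⁻¹ = [[-1, 3, -1], [-1, 1, 0], [-3, 6, -1]].
det D = 4, so D⁻¹ = [[-1, 1/2], [1/2, -1/2]].
L⁻¹S = [[-16, -26], [14, 18], [0, -8]].
P = (L⁻¹S)D⁻¹ = [[3, 5], [-5, -2], [-4, 4]].

P = [[3, 5], [-5, -2], [-4, 4]]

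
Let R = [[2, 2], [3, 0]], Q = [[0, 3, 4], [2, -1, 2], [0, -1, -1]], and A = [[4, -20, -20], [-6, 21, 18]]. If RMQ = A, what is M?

M = [[2, -1, 0], [-5, 2, 0]]

Isolating M: multiply by R⁻¹ from the left and Q⁻¹ from the right, so M = R⁻¹AQ⁻¹.
det R = -6, so R⁻¹ = [[0, 1/3], [1/2, -1/3]].
det Q = -2, so Q⁻¹ = [[-3/2, 1/2, -5], [-1, 0, -4], [1, 0, 3]].
R⁻¹A = [[-2, 7, 6], [4, -17, -16]].
M = (R⁻¹A)Q⁻¹ = [[2, -1, 0], [-5, 2, 0]].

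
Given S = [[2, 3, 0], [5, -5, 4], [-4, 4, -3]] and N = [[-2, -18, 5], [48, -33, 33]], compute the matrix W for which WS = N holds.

Right-multiplying both sides by S⁻¹ gives W = NS⁻¹.
det S = -5, so S⁻¹ = [[1/5, -9/5, -12/5], [1/5, 6/5, 8/5], [0, 4, 5]].
W = NS⁻¹ = [[-2, -18, 5], [48, -33, 33]] · [[1/5, -9/5, -12/5], [1/5, 6/5, 8/5], [0, 4, 5]] = [[-4, 2, 1], [3, 6, -3]].

W = [[-4, 2, 1], [3, 6, -3]]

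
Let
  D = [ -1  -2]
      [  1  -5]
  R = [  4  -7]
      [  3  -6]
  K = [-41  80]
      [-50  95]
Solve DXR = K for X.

X = [[0, 5], [1, 3]]

X = D⁻¹KR⁻¹ (apply D⁻¹ on the left and R⁻¹ on the right).
det D = 7, so D⁻¹ = [[-5/7, 2/7], [-1/7, -1/7]].
det R = -3, so R⁻¹ = [[2, -7/3], [1, -4/3]].
D⁻¹K = [[15, -30], [13, -25]].
X = (D⁻¹K)R⁻¹ = [[0, 5], [1, 3]].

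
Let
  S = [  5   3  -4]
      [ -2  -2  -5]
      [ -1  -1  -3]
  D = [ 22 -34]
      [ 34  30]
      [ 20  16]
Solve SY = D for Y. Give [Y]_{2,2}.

-4

Since S multiplies Y on the left, Y = S⁻¹D.
det S = 2, so S⁻¹ = [[1/2, 13/2, -23/2], [-1/2, -19/2, 33/2], [0, 1, -2]].
Y = S⁻¹D = [[1/2, 13/2, -23/2], [-1/2, -19/2, 33/2], [0, 1, -2]] · [[22, -34], [34, 30], [20, 16]] = [[2, -6], [-4, -4], [-6, -2]].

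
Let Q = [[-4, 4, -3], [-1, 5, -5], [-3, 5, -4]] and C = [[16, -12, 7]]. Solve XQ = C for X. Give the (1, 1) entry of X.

-3

Right-multiplying both sides by Q⁻¹ gives X = CQ⁻¹.
det Q = -6; the adjugate gives Q⁻¹ = [[-5/6, -1/6, 5/6], [-11/6, -7/6, 17/6], [-5/3, -4/3, 8/3]].
X = CQ⁻¹ = [[16, -12, 7]] · [[-5/6, -1/6, 5/6], [-11/6, -7/6, 17/6], [-5/3, -4/3, 8/3]] = [[-3, 2, -2]].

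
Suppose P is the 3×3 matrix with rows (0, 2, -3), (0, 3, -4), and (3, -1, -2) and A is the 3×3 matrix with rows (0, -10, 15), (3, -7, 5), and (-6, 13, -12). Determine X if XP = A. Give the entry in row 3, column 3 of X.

P is on the right of X, so right-multiply by P⁻¹: X = AP⁻¹.
P has determinant 3; P⁻¹ = [[-10/3, 7/3, 1/3], [-4, 3, 0], [-3, 2, 0]].
X = AP⁻¹ = [[0, -10, 15], [3, -7, 5], [-6, 13, -12]] · [[-10/3, 7/3, 1/3], [-4, 3, 0], [-3, 2, 0]] = [[-5, 0, 0], [3, -4, 1], [4, 1, -2]].

-2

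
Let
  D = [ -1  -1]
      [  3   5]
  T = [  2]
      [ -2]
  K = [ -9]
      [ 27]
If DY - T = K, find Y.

DY = K + T = [[-7], [25]].
Left-multiplying both sides by D⁻¹ gives Y = D⁻¹(K + T).
det D = -2, so D⁻¹ = [[-5/2, -1/2], [3/2, 1/2]].
Y = D⁻¹(K + T) = [[5], [2]].

Y = [[5], [2]]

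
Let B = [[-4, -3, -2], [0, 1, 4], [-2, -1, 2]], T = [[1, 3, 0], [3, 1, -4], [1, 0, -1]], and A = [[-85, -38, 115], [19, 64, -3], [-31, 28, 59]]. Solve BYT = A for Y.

Isolating Y: multiply by B⁻¹ from the left and T⁻¹ from the right, so Y = B⁻¹AT⁻¹.
det B = -4; the adjugate gives B⁻¹ = [[-3/2, -2, 5/2], [2, 3, -4], [-1/2, -1/2, 1]].
T has determinant -4; T⁻¹ = [[1/4, -3/4, 3], [1/4, 1/4, -1], [1/4, -3/4, 2]].
B⁻¹A = [[12, -1, -19], [11, 4, -15], [2, 15, 3]].
Y = (B⁻¹A)T⁻¹ = [[-2, 5, -1], [0, 4, -1], [5, 0, -3]].

Y = [[-2, 5, -1], [0, 4, -1], [5, 0, -3]]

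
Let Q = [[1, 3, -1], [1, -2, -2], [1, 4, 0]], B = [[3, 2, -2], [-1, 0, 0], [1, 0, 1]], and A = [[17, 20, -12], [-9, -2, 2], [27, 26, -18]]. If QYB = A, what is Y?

Y = [[5, 4, 0], [2, 4, 2], [1, -5, -2]]

Left-multiply by Q⁻¹ and right-multiply by B⁻¹: Y = Q⁻¹AB⁻¹.
det Q = -4, so Q⁻¹ = [[-2, 1, 2], [1/2, -1/4, -1/4], [-3/2, 1/4, 5/4]].
det B = 2; the adjugate gives B⁻¹ = [[0, -1, 0], [1/2, 5/2, 1], [0, 1, 1]].
Q⁻¹A = [[11, 10, -10], [4, 4, -2], [6, 2, -4]].
Y = (Q⁻¹A)B⁻¹ = [[5, 4, 0], [2, 4, 2], [1, -5, -2]].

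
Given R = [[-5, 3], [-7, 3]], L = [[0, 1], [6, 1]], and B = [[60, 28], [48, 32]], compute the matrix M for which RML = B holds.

M = [[-3, 1], [1, 5]]

Isolating M: multiply by R⁻¹ from the left and L⁻¹ from the right, so M = R⁻¹BL⁻¹.
det R = 6; the adjugate gives R⁻¹ = [[1/2, -1/2], [7/6, -5/6]].
det L = -6, so L⁻¹ = [[-1/6, 1/6], [1, 0]].
R⁻¹B = [[6, -2], [30, 6]].
M = (R⁻¹B)L⁻¹ = [[-3, 1], [1, 5]].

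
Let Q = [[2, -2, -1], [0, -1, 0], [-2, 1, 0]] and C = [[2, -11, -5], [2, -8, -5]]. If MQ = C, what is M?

M = [[5, 5, 4], [5, 2, 4]]

Right-multiplying both sides by Q⁻¹ gives M = CQ⁻¹.
det Q = 2; the adjugate gives Q⁻¹ = [[0, -1/2, -1/2], [0, -1, 0], [-1, 1, -1]].
M = CQ⁻¹ = [[2, -11, -5], [2, -8, -5]] · [[0, -1/2, -1/2], [0, -1, 0], [-1, 1, -1]] = [[5, 5, 4], [5, 2, 4]].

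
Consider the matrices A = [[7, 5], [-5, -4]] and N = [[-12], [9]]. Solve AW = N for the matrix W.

W = [[-1], [-1]]

A is on the left of W, so left-multiply by A⁻¹: W = A⁻¹N.
det A = -3; the adjugate gives A⁻¹ = [[4/3, 5/3], [-5/3, -7/3]].
W = A⁻¹N = [[4/3, 5/3], [-5/3, -7/3]] · [[-12], [9]] = [[-1], [-1]].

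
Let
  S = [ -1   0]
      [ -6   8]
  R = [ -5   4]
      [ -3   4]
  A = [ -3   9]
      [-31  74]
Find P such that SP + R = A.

SP = A − R = [[2, 5], [-28, 70]].
Left-multiplying both sides by S⁻¹ gives P = S⁻¹(A − R).
det S = -8; the adjugate gives S⁻¹ = [[-1, 0], [-3/4, 1/8]].
P = S⁻¹(A − R) = [[-2, -5], [-5, 5]].

P = [[-2, -5], [-5, 5]]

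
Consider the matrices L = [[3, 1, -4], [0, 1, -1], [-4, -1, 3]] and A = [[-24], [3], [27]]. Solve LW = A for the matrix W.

L is on the left of W, so left-multiply by L⁻¹: W = L⁻¹A.
det L = -6; the adjugate gives L⁻¹ = [[-1/3, -1/6, -1/2], [-2/3, 7/6, -1/2], [-2/3, 1/6, -1/2]].
W = L⁻¹A = [[-1/3, -1/6, -1/2], [-2/3, 7/6, -1/2], [-2/3, 1/6, -1/2]] · [[-24], [3], [27]] = [[-6], [6], [3]].

W = [[-6], [6], [3]]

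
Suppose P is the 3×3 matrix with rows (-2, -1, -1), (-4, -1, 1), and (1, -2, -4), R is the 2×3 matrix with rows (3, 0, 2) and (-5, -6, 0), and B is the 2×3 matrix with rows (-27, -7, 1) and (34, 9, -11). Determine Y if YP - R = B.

YP = B + R = [[-24, -7, 3], [29, 3, -11]].
Right-multiplying both sides by P⁻¹ gives Y = (B + R)P⁻¹.
det P = -6, so P⁻¹ = [[-1, 1/3, 1/3], [5/2, -3/2, -1], [-3/2, 5/6, 1/3]].
Y = (B + R)P⁻¹ = [[2, 5, 0], [-5, -4, 3]].

Y = [[2, 5, 0], [-5, -4, 3]]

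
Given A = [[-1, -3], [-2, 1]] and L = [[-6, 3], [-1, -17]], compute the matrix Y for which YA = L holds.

Y = [[0, 3], [5, -2]]

A is on the right of Y, so right-multiply by A⁻¹: Y = LA⁻¹.
det A = -7; the adjugate gives A⁻¹ = [[-1/7, -3/7], [-2/7, 1/7]].
Y = LA⁻¹ = [[-6, 3], [-1, -17]] · [[-1/7, -3/7], [-2/7, 1/7]] = [[0, 3], [5, -2]].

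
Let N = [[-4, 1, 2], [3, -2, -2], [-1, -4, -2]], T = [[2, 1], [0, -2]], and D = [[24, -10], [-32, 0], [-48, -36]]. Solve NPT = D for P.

P = [[0, -4], [4, 1], [4, -3]]

P = N⁻¹DT⁻¹ (apply N⁻¹ on the left and T⁻¹ on the right).
det N = -4, so N⁻¹ = [[1, 3/2, -1/2], [-2, -5/2, 1/2], [7/2, 17/4, -5/4]].
det T = -4, so T⁻¹ = [[1/2, 1/4], [0, -1/2]].
N⁻¹D = [[0, 8], [8, 2], [8, 10]].
P = (N⁻¹D)T⁻¹ = [[0, -4], [4, 1], [4, -3]].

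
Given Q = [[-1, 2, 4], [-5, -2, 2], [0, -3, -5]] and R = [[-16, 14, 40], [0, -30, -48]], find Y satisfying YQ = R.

Y = [[1, 3, -6], [-5, 1, 6]]

Right-multiplying both sides by Q⁻¹ gives Y = RQ⁻¹.
Q has determinant -6; Q⁻¹ = [[-8/3, 1/3, -2], [25/6, -5/6, 3], [-5/2, 1/2, -2]].
Y = RQ⁻¹ = [[-16, 14, 40], [0, -30, -48]] · [[-8/3, 1/3, -2], [25/6, -5/6, 3], [-5/2, 1/2, -2]] = [[1, 3, -6], [-5, 1, 6]].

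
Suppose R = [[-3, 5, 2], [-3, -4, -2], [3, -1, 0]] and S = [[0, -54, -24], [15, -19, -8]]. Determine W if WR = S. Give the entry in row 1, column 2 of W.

6

Since R sits to the right of W, W = SR⁻¹.
det R = 6; the adjugate gives R⁻¹ = [[-1/3, -1/3, -1/3], [-1, -1, -2], [5/2, 2, 9/2]].
W = SR⁻¹ = [[0, -54, -24], [15, -19, -8]] · [[-1/3, -1/3, -1/3], [-1, -1, -2], [5/2, 2, 9/2]] = [[-6, 6, 0], [-6, -2, -3]].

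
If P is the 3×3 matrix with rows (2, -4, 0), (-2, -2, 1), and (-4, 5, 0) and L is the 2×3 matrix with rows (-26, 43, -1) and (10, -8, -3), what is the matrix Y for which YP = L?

Y = [[-4, -1, 5], [6, -3, 2]]

Since P sits to the right of Y, Y = LP⁻¹.
det P = 6, so P⁻¹ = [[-5/6, 0, -2/3], [-2/3, 0, -1/3], [-3, 1, -2]].
Y = LP⁻¹ = [[-26, 43, -1], [10, -8, -3]] · [[-5/6, 0, -2/3], [-2/3, 0, -1/3], [-3, 1, -2]] = [[-4, -1, 5], [6, -3, 2]].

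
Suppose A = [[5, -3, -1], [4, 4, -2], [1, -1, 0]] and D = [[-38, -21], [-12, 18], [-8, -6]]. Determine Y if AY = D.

Since A multiplies Y on the left, Y = A⁻¹D.
det A = 4; the adjugate gives A⁻¹ = [[-1/2, 1/4, 5/2], [-1/2, 1/4, 3/2], [-2, 1/2, 8]].
Y = A⁻¹D = [[-1/2, 1/4, 5/2], [-1/2, 1/4, 3/2], [-2, 1/2, 8]] · [[-38, -21], [-12, 18], [-8, -6]] = [[-4, 0], [4, 6], [6, 3]].

Y = [[-4, 0], [4, 6], [6, 3]]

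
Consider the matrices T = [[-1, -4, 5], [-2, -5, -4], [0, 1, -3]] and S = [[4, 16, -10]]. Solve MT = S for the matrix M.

M = [[0, -2, 6]]

Since T sits to the right of M, M = ST⁻¹.
T has determinant -5; T⁻¹ = [[-19/5, 7/5, -41/5], [6/5, -3/5, 14/5], [2/5, -1/5, 3/5]].
M = ST⁻¹ = [[4, 16, -10]] · [[-19/5, 7/5, -41/5], [6/5, -3/5, 14/5], [2/5, -1/5, 3/5]] = [[0, -2, 6]].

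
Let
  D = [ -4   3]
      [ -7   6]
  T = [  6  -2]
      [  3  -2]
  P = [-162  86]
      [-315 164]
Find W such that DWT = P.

W = [[-1, 5], [-5, -4]]

W = D⁻¹PT⁻¹ (apply D⁻¹ on the left and T⁻¹ on the right).
D has determinant -3; D⁻¹ = [[-2, 1], [-7/3, 4/3]].
det T = -6; the adjugate gives T⁻¹ = [[1/3, -1/3], [1/2, -1]].
D⁻¹P = [[9, -8], [-42, 18]].
W = (D⁻¹P)T⁻¹ = [[-1, 5], [-5, -4]].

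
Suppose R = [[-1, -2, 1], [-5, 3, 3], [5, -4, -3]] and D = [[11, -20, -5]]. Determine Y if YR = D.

Y = [[4, 0, 3]]

Right-multiplying both sides by R⁻¹ gives Y = DR⁻¹.
R has determinant 2; R⁻¹ = [[3/2, -5, -9/2], [0, -1, -1], [5/2, -7, -13/2]].
Y = DR⁻¹ = [[11, -20, -5]] · [[3/2, -5, -9/2], [0, -1, -1], [5/2, -7, -13/2]] = [[4, 0, 3]].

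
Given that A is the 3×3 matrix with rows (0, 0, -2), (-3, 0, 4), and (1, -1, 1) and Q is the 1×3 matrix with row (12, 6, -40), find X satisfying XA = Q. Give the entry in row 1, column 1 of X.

5

Right-multiplying both sides by A⁻¹ gives X = QA⁻¹.
det A = -6, so A⁻¹ = [[-2/3, -1/3, 0], [-7/6, -1/3, -1], [-1/2, 0, 0]].
X = QA⁻¹ = [[12, 6, -40]] · [[-2/3, -1/3, 0], [-7/6, -1/3, -1], [-1/2, 0, 0]] = [[5, -6, -6]].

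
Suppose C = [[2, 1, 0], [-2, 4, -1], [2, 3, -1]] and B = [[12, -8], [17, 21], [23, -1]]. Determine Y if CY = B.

Y = [[3, -5], [6, 2], [1, -3]]

Left-multiplying both sides by C⁻¹ gives Y = C⁻¹B.
C has determinant -6; C⁻¹ = [[1/6, -1/6, 1/6], [2/3, 1/3, -1/3], [7/3, 2/3, -5/3]].
Y = C⁻¹B = [[1/6, -1/6, 1/6], [2/3, 1/3, -1/3], [7/3, 2/3, -5/3]] · [[12, -8], [17, 21], [23, -1]] = [[3, -5], [6, 2], [1, -3]].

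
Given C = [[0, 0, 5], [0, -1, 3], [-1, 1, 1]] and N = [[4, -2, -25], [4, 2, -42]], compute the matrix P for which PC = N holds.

P = [[-3, -2, -4], [-4, -6, -4]]

C is on the right of P, so right-multiply by C⁻¹: P = NC⁻¹.
det C = -5, so C⁻¹ = [[4/5, -1, -1], [3/5, -1, 0], [1/5, 0, 0]].
P = NC⁻¹ = [[4, -2, -25], [4, 2, -42]] · [[4/5, -1, -1], [3/5, -1, 0], [1/5, 0, 0]] = [[-3, -2, -4], [-4, -6, -4]].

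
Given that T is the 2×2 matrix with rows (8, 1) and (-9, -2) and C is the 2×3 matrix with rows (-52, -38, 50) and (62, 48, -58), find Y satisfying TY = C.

Y = [[-6, -4, 6], [-4, -6, 2]]

Since T multiplies Y on the left, Y = T⁻¹C.
det T = -7; the adjugate gives T⁻¹ = [[2/7, 1/7], [-9/7, -8/7]].
Y = T⁻¹C = [[2/7, 1/7], [-9/7, -8/7]] · [[-52, -38, 50], [62, 48, -58]] = [[-6, -4, 6], [-4, -6, 2]].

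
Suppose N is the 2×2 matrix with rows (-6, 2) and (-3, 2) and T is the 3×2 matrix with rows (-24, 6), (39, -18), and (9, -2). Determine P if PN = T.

Right-multiplying both sides by N⁻¹ gives P = TN⁻¹.
det N = -6; the adjugate gives N⁻¹ = [[-1/3, 1/3], [-1/2, 1]].
P = TN⁻¹ = [[-24, 6], [39, -18], [9, -2]] · [[-1/3, 1/3], [-1/2, 1]] = [[5, -2], [-4, -5], [-2, 1]].

P = [[5, -2], [-4, -5], [-2, 1]]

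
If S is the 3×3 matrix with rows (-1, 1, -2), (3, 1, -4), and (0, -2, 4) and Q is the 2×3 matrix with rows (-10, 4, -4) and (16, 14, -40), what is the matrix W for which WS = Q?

W = [[4, -2, -1], [2, 6, -3]]

Since S sits to the right of W, W = QS⁻¹.
S has determinant 4; S⁻¹ = [[-1, 0, -1/2], [-3, -1, -5/2], [-3/2, -1/2, -1]].
W = QS⁻¹ = [[-10, 4, -4], [16, 14, -40]] · [[-1, 0, -1/2], [-3, -1, -5/2], [-3/2, -1/2, -1]] = [[4, -2, -1], [2, 6, -3]].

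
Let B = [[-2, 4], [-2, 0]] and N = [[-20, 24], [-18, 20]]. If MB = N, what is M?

M = [[6, 4], [5, 4]]

Right-multiplying both sides by B⁻¹ gives M = NB⁻¹.
B has determinant 8; B⁻¹ = [[0, -1/2], [1/4, -1/4]].
M = NB⁻¹ = [[-20, 24], [-18, 20]] · [[0, -1/2], [1/4, -1/4]] = [[6, 4], [5, 4]].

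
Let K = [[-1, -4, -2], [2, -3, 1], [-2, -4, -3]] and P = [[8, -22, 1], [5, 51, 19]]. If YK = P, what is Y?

Y = [[-2, 6, 3], [-3, -5, -6]]

K is on the right of Y, so right-multiply by K⁻¹: Y = PK⁻¹.
K has determinant -1; K⁻¹ = [[-13, 4, 10], [-4, 1, 3], [14, -4, -11]].
Y = PK⁻¹ = [[8, -22, 1], [5, 51, 19]] · [[-13, 4, 10], [-4, 1, 3], [14, -4, -11]] = [[-2, 6, 3], [-3, -5, -6]].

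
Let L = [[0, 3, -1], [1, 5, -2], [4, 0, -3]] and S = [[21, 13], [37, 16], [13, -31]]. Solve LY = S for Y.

L is on the left of Y, so left-multiply by L⁻¹: Y = L⁻¹S.
L has determinant 5; L⁻¹ = [[-3, 9/5, -1/5], [-1, 4/5, -1/5], [-4, 12/5, -3/5]].
Y = L⁻¹S = [[-3, 9/5, -1/5], [-1, 4/5, -1/5], [-4, 12/5, -3/5]] · [[21, 13], [37, 16], [13, -31]] = [[1, -4], [6, 6], [-3, 5]].

Y = [[1, -4], [6, 6], [-3, 5]]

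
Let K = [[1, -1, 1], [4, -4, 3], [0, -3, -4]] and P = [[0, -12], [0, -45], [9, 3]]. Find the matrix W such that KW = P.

K is on the left of W, so left-multiply by K⁻¹: W = K⁻¹P.
det K = -3; the adjugate gives K⁻¹ = [[-25/3, 7/3, -1/3], [-16/3, 4/3, -1/3], [4, -1, 0]].
W = K⁻¹P = [[-25/3, 7/3, -1/3], [-16/3, 4/3, -1/3], [4, -1, 0]] · [[0, -12], [0, -45], [9, 3]] = [[-3, -6], [-3, 3], [0, -3]].

W = [[-3, -6], [-3, 3], [0, -3]]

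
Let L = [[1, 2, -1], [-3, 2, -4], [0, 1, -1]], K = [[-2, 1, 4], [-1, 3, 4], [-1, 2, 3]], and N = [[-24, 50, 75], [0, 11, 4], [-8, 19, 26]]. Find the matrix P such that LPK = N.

P = L⁻¹NK⁻¹ (apply L⁻¹ on the left and K⁻¹ on the right).
det L = -1; the adjugate gives L⁻¹ = [[-2, -1, 6], [3, 1, -7], [3, 1, -8]].
det K = 1; the adjugate gives K⁻¹ = [[1, 5, -8], [-1, -2, 4], [1, 3, -5]].
L⁻¹N = [[0, 3, 2], [-16, 28, 47], [-8, 9, 21]].
P = (L⁻¹N)K⁻¹ = [[-1, 0, 2], [3, 5, 5], [4, 5, -5]].

P = [[-1, 0, 2], [3, 5, 5], [4, 5, -5]]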